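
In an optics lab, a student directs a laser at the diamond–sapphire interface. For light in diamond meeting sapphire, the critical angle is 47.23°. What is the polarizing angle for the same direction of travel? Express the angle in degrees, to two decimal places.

θ_B ≈ 36.28°

n₂/n₁ = sin θ_c = sin 47.23° = 0.7341.
tan θ_B equals the same ratio, so θ_B = arctan(0.7341) = 36.28°.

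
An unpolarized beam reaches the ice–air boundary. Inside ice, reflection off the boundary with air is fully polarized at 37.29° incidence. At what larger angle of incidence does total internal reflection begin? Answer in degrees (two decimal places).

θ_c ≈ 49.60°

From Brewster, n₂/n₁ = tan θ_B = tan 37.29° = 0.7615.
Then sin θ_c = n₂/n₁ = 0.7615, so θ_c = arcsin 0.7615 = 49.60°.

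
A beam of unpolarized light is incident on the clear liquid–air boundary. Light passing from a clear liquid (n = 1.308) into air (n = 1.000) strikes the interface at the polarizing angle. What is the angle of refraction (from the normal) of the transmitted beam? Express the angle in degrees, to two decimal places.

First find Brewster's angle: tan θ_B = 1.000/1.308 = 0.7645, giving θ_B = 37.40°.
Since θ_B + θ_t = 90° at Brewster incidence, θ_t = 90° − 37.40° = 52.60°.

θ_t ≈ 52.60°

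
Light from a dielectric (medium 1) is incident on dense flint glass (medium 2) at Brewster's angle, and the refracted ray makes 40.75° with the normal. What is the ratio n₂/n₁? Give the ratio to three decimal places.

n₂/n₁ ≈ 1.161

At Brewster incidence θ_B = 90° − θ_t = 90° − 40.75° = 49.25°.
Then n₂/n₁ = tan θ_B = tan 49.25° = 1.161.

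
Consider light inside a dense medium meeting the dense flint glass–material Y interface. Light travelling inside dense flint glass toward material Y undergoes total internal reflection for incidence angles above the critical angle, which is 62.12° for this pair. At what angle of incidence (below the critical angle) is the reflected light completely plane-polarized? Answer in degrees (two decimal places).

θ_B ≈ 41.47°

At the critical angle sin θ_c = n₂/n₁, giving n₂/n₁ = sin 62.12° = 0.8839.
Then tan θ_B = n₂/n₁ = 0.8839, so θ_B = arctan 0.8839 = 41.47°.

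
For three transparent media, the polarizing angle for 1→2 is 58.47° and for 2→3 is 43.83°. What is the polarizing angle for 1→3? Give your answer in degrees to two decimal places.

n₂/n₁ = tan 58.47° = 1.6299 and n₃/n₂ = tan 43.83° = 0.9600.
n₃/n₁ = 1.5647. Then tan θ_B(1→3) = n₃/n₁, so θ_B(1→3) = arctan(1.5647) = 57.42°.

θ_B ≈ 57.42°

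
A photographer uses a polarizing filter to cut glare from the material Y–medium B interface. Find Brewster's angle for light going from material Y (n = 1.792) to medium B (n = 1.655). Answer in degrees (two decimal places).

The reflected p-component vanishes when tan θ_B = n₂/n₁.
Here n₂/n₁ = 1.655/1.792 = 0.9235, and Brewster's law gives tan θ_B = n₂/n₁. Taking the arctangent, θ_B = 42.72°.

θ_B ≈ 42.72°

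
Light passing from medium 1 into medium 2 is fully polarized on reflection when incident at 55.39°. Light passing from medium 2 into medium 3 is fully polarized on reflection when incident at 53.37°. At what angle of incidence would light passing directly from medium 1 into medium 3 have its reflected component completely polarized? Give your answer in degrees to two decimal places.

n₂/n₁ = tan 55.39° = 1.4490 and n₃/n₂ = tan 53.37° = 1.3450.
Multiplying, n₃/n₁ = 1.4490 × 1.3450 = 1.9490, and θ_B(1→3) = arctan 1.9490 = 62.84°.

θ_B ≈ 62.84°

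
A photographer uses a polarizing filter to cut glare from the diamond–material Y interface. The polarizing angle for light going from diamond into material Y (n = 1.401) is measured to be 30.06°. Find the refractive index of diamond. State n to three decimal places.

At the polarizing angle, tan θ_B = n₂/n₁ with n₁ on the incident side (diamond) and n₂ on the transmitted side (material Y).
n₁ = n₂ / tan θ_B = 1.401 / tan 30.06° = 2.421.

n ≈ 2.421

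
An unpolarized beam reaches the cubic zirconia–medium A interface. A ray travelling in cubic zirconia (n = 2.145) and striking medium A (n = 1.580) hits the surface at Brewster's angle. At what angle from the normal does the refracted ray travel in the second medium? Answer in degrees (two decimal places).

θ_B = arctan(n₂/n₁) = arctan(1.580/2.145) = 36.38°.
At Brewster's angle the reflected and refracted rays are perpendicular, so θ_t = 90° − θ_B = 90° − 36.38° = 53.62°.

θ_t ≈ 53.62°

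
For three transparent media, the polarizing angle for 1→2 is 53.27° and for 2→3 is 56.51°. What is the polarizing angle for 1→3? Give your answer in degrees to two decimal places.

Each Brewster angle gives a ratio: n₂/n₁ = tan 53.27° = 1.3401, n₃/n₂ = tan 56.51° = 1.5114.
So n₃/n₁ = (n₂/n₁)(n₃/n₂) = 1.3401 × 1.5114 = 2.0255.
θ_B(1→3) = arctan(2.0255) = 63.72°.

θ_B ≈ 63.72°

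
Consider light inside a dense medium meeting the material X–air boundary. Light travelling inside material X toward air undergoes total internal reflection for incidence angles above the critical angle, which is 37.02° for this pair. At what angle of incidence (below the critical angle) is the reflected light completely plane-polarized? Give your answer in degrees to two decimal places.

n₂/n₁ = sin θ_c = sin 37.02° = 0.6021.
tan θ_B equals the same ratio, so θ_B = arctan(0.6021) = 31.05°.

θ_B ≈ 31.05°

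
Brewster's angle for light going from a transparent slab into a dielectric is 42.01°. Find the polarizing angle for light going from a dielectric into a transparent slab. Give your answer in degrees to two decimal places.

The two Brewster angles are complementary: θ_B' = 90° − θ_B = 90° − 42.01° = 47.99°.

θ_B' ≈ 47.99°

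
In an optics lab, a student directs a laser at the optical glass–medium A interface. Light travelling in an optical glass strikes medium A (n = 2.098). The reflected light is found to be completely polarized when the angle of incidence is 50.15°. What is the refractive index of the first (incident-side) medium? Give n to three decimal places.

Full polarization of the reflected beam means tan θ_B = n₂/n₁, where n₁ is the incident medium (an optical glass).
n₁ = n₂ / tan θ_B = 2.098 / tan 50.15° = 1.751.

n ≈ 1.751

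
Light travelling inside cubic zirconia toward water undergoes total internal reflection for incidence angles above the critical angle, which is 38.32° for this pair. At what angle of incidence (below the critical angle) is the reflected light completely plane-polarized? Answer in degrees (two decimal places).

θ_B ≈ 31.80°

At the critical angle sin θ_c = n₂/n₁, giving n₂/n₁ = sin 38.32° = 0.6201.
Then tan θ_B = n₂/n₁ = 0.6201, so θ_B = arctan 0.6201 = 31.80°.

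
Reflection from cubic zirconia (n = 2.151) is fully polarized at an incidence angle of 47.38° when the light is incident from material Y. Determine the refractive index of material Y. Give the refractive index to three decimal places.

Full polarization of the reflected beam means tan θ_B = n₂/n₁, where n₁ is the incident medium (material Y).
n₁ = n₂ / tan θ_B = 2.151 / tan 47.38° = 1.979.

n ≈ 1.979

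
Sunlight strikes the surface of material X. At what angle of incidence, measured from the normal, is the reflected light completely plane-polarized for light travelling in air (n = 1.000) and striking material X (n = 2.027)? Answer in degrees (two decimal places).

Here n₂/n₁ = 2.027/1.000 = 2.0270, and Brewster's law gives tan θ_B = n₂/n₁.
θ_B = arctan(2.0270) = 63.74°.

θ_B ≈ 63.74°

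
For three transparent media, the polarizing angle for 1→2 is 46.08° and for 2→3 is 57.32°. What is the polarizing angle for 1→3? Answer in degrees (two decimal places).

θ_B ≈ 58.29°

Each Brewster angle gives a ratio: n₂/n₁ = tan 46.08° = 1.0384, n₃/n₂ = tan 57.32° = 1.5589.
So n₃/n₁ = (n₂/n₁)(n₃/n₂) = 1.0384 × 1.5589 = 1.6188.
θ_B(1→3) = arctan(1.6188) = 58.29°.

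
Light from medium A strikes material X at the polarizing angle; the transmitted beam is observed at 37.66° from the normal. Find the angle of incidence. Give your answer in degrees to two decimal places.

θ_B ≈ 52.34°

At Brewster's angle the reflected and refracted rays are perpendicular, so θ_B + θ_t = 90°.
So θ_B = 90° − θ_t = 90° − 37.66° = 52.34°.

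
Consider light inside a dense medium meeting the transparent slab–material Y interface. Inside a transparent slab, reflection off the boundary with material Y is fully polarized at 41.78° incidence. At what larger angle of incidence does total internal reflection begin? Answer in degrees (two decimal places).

tan θ_B = n₂/n₁ = tan 41.78° = 0.8935.
Total internal reflection: sin θ_c = n₂/n₁ = 0.8935.
θ_c = arcsin(0.8935) = 63.31°.

θ_c ≈ 63.31°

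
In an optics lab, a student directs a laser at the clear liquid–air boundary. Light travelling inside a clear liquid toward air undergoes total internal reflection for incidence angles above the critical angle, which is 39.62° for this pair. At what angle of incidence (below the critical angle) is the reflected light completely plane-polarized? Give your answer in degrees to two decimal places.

At the critical angle sin θ_c = n₂/n₁, giving n₂/n₁ = sin 39.62° = 0.6377.
Then tan θ_B = n₂/n₁ = 0.6377, so θ_B = arctan 0.6377 = 32.53°.

θ_B ≈ 32.53°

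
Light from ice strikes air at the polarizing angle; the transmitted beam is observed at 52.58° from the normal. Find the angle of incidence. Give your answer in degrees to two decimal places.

At Brewster's angle the reflected and refracted rays are perpendicular, so θ_B + θ_t = 90°.
So θ_B = 90° − θ_t = 90° − 52.58° = 37.42°.

θ_B ≈ 37.42°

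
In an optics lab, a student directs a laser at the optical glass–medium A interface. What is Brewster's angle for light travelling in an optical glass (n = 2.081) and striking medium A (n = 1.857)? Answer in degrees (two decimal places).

tan θ_B = n₂/n₁ = 1.857/2.081 = 0.8924.
θ_B = arctan(0.8924) = 41.74°.

θ_B ≈ 41.74°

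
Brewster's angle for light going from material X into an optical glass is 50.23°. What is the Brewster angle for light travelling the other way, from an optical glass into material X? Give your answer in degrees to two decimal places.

Reversing the direction swaps n₁ and n₂, so tan θ_B' = 1/tan θ_B and θ_B' = 90° − θ_B.
Hence θ_B' = 90° − 50.23° = 39.77°.

θ_B' ≈ 39.77°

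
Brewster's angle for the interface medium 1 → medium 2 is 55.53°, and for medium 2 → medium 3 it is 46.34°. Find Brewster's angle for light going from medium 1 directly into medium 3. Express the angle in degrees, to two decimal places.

θ_B ≈ 56.77°

tan θ_B(1→2) = n₂/n₁ = tan 55.53° = 1.4566.
tan θ_B(2→3) = n₃/n₂ = tan 46.34° = 1.0479.
Multiplying, n₃/n₁ = 1.4566 × 1.0479 = 1.5264, and θ_B(1→3) = arctan 1.5264 = 56.77°.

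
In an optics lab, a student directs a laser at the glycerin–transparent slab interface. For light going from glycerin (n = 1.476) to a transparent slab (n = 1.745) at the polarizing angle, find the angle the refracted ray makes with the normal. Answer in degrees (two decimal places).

θ_t ≈ 40.23°

First find Brewster's angle: tan θ_B = 1.745/1.476 = 1.1822, giving θ_B = 49.77°.
At Brewster's angle the reflected and refracted rays are perpendicular, so θ_t = 90° − θ_B = 90° − 49.77° = 40.23°.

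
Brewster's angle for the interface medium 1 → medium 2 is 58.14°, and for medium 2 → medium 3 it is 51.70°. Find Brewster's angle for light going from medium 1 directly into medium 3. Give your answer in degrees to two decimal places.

n₂/n₁ = tan 58.14° = 1.6091 and n₃/n₂ = tan 51.70° = 1.2662.
So n₃/n₁ = (n₂/n₁)(n₃/n₂) = 1.6091 × 1.2662 = 2.0374.
θ_B(1→3) = arctan(2.0374) = 63.86°.

θ_B ≈ 63.86°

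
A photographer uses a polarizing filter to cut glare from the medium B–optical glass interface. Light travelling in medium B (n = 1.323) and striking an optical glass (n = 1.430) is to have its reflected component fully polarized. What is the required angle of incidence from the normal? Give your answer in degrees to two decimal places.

θ_B ≈ 47.23°

At Brewster's angle the reflected and refracted rays are perpendicular, which with Snell's law gives tan θ_B = n₂/n₁.
tan θ_B = n₂/n₁ = 1.430/1.323 = 1.0809. Taking the arctangent, θ_B = 47.23°.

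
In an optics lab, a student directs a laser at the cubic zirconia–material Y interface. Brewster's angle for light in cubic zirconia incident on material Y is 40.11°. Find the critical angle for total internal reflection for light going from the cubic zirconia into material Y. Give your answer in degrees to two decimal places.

θ_c ≈ 57.39°

tan θ_B = n₂/n₁ = tan 40.11° = 0.8424.
Total internal reflection: sin θ_c = n₂/n₁ = 0.8424.
θ_c = arcsin(0.8424) = 57.39°.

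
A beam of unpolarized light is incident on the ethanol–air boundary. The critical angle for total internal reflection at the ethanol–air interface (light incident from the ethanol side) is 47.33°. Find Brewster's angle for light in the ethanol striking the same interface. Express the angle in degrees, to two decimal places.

θ_B ≈ 36.33°

n₂/n₁ = sin θ_c = sin 47.33° = 0.7353.
tan θ_B equals the same ratio, so θ_B = arctan(0.7353) = 36.33°.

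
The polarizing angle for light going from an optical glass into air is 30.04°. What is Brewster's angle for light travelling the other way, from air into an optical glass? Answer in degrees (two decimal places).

Reversing the direction swaps n₁ and n₂, so tan θ_B' = 1/tan θ_B and θ_B' = 90° − θ_B.
Hence θ_B' = 90° − 30.04° = 59.96°.

θ_B' ≈ 59.96°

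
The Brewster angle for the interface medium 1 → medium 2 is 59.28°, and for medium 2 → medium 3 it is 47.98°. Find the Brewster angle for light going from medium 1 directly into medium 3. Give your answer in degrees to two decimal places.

Each Brewster angle gives a ratio: n₂/n₁ = tan 59.28° = 1.6829, n₃/n₂ = tan 47.98° = 1.1098.
So n₃/n₁ = (n₂/n₁)(n₃/n₂) = 1.6829 × 1.1098 = 1.8677.
θ_B(1→3) = arctan(1.8677) = 61.83°.

θ_B ≈ 61.83°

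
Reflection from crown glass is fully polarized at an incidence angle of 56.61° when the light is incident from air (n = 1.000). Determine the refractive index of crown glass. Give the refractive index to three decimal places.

Full polarization of the reflected beam means tan θ_B = n₂/n₁, where n₁ is the incident medium (air).
n₂ = n₁ tan θ_B = 1.000 × tan 56.61° = 1.517.

n ≈ 1.517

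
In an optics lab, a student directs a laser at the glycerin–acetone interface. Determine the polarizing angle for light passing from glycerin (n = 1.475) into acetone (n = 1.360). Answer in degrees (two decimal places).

The reflected p-component vanishes when tan θ_B = n₂/n₁.
tan θ_B = n₂/n₁ = 1.360/1.475 = 0.9220.
θ_B = arctan(0.9220) = 42.68°.

θ_B ≈ 42.68°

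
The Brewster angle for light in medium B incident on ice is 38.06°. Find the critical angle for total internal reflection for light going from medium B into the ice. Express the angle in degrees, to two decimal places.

n₂/n₁ = tan 38.06° = 0.7830; the critical angle satisfies sin θ_c = n₂/n₁.
θ_c = arcsin(0.7830) = 51.53°.

θ_c ≈ 51.53°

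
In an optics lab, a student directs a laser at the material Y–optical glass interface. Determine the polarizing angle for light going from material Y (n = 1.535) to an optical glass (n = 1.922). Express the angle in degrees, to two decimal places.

θ_B ≈ 51.39°

tan θ_B = n₂/n₁ = 1.922/1.535 = 1.2521.
So θ_B = arctan 1.2521 = 51.39°.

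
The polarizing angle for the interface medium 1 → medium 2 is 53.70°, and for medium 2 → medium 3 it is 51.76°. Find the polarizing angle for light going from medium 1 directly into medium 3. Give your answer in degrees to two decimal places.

θ_B ≈ 59.93°

tan θ_B(1→2) = n₂/n₁ = tan 53.70° = 1.3613.
tan θ_B(2→3) = n₃/n₂ = tan 51.76° = 1.2689.
So n₃/n₁ = (n₂/n₁)(n₃/n₂) = 1.3613 × 1.2689 = 1.7275.
θ_B(1→3) = arctan(1.7275) = 59.93°.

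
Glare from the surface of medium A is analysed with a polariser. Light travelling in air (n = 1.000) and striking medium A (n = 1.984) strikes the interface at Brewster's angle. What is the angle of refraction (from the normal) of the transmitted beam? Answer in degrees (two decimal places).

θ_t ≈ 26.75°

First find Brewster's angle: tan θ_B = 1.984/1.000 = 1.9840, giving θ_B = 63.25°.
At Brewster's angle the reflected and refracted rays are perpendicular, so θ_t = 90° − θ_B = 90° − 63.25° = 26.75°.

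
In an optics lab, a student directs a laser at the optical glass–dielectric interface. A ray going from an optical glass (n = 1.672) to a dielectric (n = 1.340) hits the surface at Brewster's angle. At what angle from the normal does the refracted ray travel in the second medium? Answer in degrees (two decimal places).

θ_B = arctan(n₂/n₁) = arctan(1.340/1.672) = 38.71°.
The refracted ray is perpendicular to the reflected ray, so θ_t = 90° − θ_B = 51.29°.

θ_t ≈ 51.29°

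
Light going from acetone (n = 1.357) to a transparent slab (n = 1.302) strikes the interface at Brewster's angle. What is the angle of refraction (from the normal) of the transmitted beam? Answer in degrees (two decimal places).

θ_t ≈ 46.18°

tan θ_B = n₂/n₁ = 1.302/1.357 = 0.9595, so θ_B = 43.82°.
At Brewster's angle the reflected and refracted rays are perpendicular, so θ_t = 90° − θ_B = 90° − 43.82° = 46.18°.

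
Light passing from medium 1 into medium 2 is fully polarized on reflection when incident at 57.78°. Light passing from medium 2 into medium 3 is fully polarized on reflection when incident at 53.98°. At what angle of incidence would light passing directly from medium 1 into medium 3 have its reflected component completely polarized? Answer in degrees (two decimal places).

n₂/n₁ = tan 57.78° = 1.5867 and n₃/n₂ = tan 53.98° = 1.3754.
n₃/n₁ = 2.1824. Then tan θ_B(1→3) = n₃/n₁, so θ_B(1→3) = arctan(2.1824) = 65.38°.

θ_B ≈ 65.38°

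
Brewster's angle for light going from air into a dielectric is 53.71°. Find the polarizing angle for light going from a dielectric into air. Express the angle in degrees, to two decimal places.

θ_B' ≈ 36.29°

Reversing the direction swaps n₁ and n₂, so tan θ_B' = 1/tan θ_B and θ_B' = 90° − θ_B.
Hence θ_B' = 90° − 53.71° = 36.29°.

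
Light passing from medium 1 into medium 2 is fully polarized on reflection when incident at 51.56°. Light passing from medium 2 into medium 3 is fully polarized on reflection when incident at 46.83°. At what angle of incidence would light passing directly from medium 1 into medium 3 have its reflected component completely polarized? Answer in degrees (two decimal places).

θ_B ≈ 53.33°

Each Brewster angle gives a ratio: n₂/n₁ = tan 51.56° = 1.2599, n₃/n₂ = tan 46.83° = 1.0660.
Multiplying, n₃/n₁ = 1.2599 × 1.0660 = 1.3430, and θ_B(1→3) = arctan 1.3430 = 53.33°.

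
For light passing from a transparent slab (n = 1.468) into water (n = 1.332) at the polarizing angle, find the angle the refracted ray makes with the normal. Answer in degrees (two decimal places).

θ_t ≈ 47.78°

tan θ_B = n₂/n₁ = 1.332/1.468 = 0.9074, so θ_B = 42.22°.
At Brewster's angle the reflected and refracted rays are perpendicular, so θ_t = 90° − θ_B = 90° − 42.22° = 47.78°.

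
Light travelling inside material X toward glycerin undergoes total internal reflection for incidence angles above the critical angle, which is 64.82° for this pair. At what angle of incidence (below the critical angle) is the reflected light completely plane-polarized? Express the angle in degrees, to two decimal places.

At the critical angle sin θ_c = n₂/n₁, giving n₂/n₁ = sin 64.82° = 0.9050.
Then tan θ_B = n₂/n₁ = 0.9050, so θ_B = arctan 0.9050 = 42.14°.

θ_B ≈ 42.14°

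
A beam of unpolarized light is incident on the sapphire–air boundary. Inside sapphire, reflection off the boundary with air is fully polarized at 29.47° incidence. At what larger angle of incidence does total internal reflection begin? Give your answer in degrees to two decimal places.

θ_c ≈ 34.41°

n₂/n₁ = tan 29.47° = 0.5651; the critical angle satisfies sin θ_c = n₂/n₁.
θ_c = arcsin(0.5651) = 34.41°.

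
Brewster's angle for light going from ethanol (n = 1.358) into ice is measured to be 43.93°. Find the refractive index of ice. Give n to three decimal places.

n ≈ 1.308

Brewster's law: tan θ_B = n₂/n₁ (light incident in ethanol, refracted into ice).
n₂ = n₁ tan θ_B = 1.358 × tan 43.93° = 1.308.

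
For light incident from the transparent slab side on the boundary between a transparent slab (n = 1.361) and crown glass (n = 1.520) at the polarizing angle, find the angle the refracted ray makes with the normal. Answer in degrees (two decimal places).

θ_t ≈ 41.84°

tan θ_B = n₂/n₁ = 1.520/1.361 = 1.1168, so θ_B = 48.16°.
At Brewster's angle the reflected and refracted rays are perpendicular, so θ_t = 90° − θ_B = 90° − 48.16° = 41.84°.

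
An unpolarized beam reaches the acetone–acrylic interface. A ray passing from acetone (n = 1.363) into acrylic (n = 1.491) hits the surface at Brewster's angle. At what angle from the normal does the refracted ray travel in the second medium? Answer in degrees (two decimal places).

θ_B = arctan(n₂/n₁) = arctan(1.491/1.363) = 47.57°.
At Brewster's angle the reflected and refracted rays are perpendicular, so θ_t = 90° − θ_B = 90° − 47.57° = 42.43°.

θ_t ≈ 42.43°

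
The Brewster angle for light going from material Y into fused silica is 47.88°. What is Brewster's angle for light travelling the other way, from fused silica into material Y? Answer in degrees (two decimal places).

θ_B' ≈ 42.12°

The two Brewster angles are complementary: θ_B' = 90° − θ_B = 90° − 47.88° = 42.12°.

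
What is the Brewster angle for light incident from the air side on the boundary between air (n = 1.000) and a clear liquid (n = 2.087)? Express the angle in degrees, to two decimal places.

Brewster's condition: tan θ_B = n₂/n₁ = 2.087/1.000 = 2.0870. Taking the arctangent, θ_B = 64.40°.

θ_B ≈ 64.40°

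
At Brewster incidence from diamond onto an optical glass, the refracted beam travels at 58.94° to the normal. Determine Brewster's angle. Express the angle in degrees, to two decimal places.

Brewster's condition makes the reflected and refracted beams perpendicular: θ_B + θ_t = 90°.
θ_B = 90° − 58.94° = 31.06°.

θ_B ≈ 31.06°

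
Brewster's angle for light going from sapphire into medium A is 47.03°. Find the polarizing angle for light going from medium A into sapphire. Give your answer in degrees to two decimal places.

θ_B' ≈ 42.97°

Reversing the direction swaps n₁ and n₂, so tan θ_B' = 1/tan θ_B and θ_B' = 90° − θ_B.
Hence θ_B' = 90° − 47.03° = 42.97°.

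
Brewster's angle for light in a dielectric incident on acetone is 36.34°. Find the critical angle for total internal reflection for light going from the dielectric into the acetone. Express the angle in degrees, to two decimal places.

θ_c ≈ 47.36°

tan θ_B = n₂/n₁ = tan 36.34° = 0.7356.
Total internal reflection: sin θ_c = n₂/n₁ = 0.7356.
θ_c = arcsin(0.7356) = 47.36°.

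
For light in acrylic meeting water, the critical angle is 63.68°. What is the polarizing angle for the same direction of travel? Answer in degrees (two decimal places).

n₂/n₁ = sin θ_c = sin 63.68° = 0.8963.
tan θ_B equals the same ratio, so θ_B = arctan(0.8963) = 41.87°.

θ_B ≈ 41.87°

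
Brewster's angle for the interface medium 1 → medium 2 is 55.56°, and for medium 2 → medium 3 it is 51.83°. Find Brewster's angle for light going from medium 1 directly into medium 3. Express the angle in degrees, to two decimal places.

n₂/n₁ = tan 55.56° = 1.4583 and n₃/n₂ = tan 51.83° = 1.2721.
n₃/n₁ = 1.8551. Then tan θ_B(1→3) = n₃/n₁, so θ_B(1→3) = arctan(1.8551) = 61.67°.

θ_B ≈ 61.67°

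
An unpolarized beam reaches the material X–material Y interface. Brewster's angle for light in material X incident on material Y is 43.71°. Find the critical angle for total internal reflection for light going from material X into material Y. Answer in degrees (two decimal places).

θ_c ≈ 72.93°

n₂/n₁ = tan 43.71° = 0.9560; the critical angle satisfies sin θ_c = n₂/n₁.
θ_c = arcsin(0.9560) = 72.93°.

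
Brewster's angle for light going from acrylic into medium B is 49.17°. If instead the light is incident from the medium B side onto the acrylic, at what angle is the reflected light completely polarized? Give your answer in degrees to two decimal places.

θ_B' ≈ 40.83°

Reversing the direction swaps n₁ and n₂, so tan θ_B' = 1/tan θ_B and θ_B' = 90° − θ_B.
Hence θ_B' = 90° − 49.17° = 40.83°.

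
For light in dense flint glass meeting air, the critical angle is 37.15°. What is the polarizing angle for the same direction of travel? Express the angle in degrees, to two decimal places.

θ_B ≈ 31.13°

sin θ_c = n₂/n₁, so n₂/n₁ = sin 37.15° = 0.6039.
Brewster: tan θ_B = n₂/n₁ = 0.6039.
θ_B = arctan(0.6039) = 31.13°.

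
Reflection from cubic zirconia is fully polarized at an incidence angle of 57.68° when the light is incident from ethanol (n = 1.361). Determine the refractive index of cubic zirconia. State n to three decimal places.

n ≈ 2.151

Brewster's law: tan θ_B = n₂/n₁ (light incident in ethanol, refracted into cubic zirconia).
n₂ = n₁ tan θ_B = 1.361 × tan 57.68° = 2.151.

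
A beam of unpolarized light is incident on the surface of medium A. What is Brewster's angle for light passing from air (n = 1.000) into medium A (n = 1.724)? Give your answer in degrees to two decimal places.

θ_B ≈ 59.88°

The reflected p-component vanishes when tan θ_B = n₂/n₁.
tan θ_B = n₂/n₁ = 1.724/1.000 = 1.7240.
So θ_B = arctan 1.7240 = 59.88°.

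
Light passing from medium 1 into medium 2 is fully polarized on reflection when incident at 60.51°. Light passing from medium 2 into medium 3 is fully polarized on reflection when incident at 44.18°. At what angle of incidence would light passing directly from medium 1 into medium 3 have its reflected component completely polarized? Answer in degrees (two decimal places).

θ_B ≈ 59.80°

n₂/n₁ = tan 60.51° = 1.7682 and n₃/n₂ = tan 44.18° = 0.9718.
Multiplying, n₃/n₁ = 1.7682 × 0.9718 = 1.7183, and θ_B(1→3) = arctan 1.7183 = 59.80°.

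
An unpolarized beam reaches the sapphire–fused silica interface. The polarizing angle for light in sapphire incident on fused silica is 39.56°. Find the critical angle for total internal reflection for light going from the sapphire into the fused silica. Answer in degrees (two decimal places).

n₂/n₁ = tan 39.56° = 0.8261; the critical angle satisfies sin θ_c = n₂/n₁.
θ_c = arcsin(0.8261) = 55.70°.

θ_c ≈ 55.70°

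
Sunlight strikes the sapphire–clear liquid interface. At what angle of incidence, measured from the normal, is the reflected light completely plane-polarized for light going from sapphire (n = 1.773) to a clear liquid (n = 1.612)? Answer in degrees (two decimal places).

θ_B ≈ 42.28°

The reflected p-component vanishes when tan θ_B = n₂/n₁.
Brewster's condition: tan θ_B = n₂/n₁ = 1.612/1.773 = 0.9092.
So θ_B = arctan 0.9092 = 42.28°.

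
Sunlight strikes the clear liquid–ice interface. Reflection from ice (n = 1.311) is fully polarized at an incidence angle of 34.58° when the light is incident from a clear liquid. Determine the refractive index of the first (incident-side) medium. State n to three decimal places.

n ≈ 1.902

At Brewster's angle, tan θ_B = n₂/n₁ with n₁ on the incident side (a clear liquid) and n₂ on the transmitted side (ice).
n₁ = n₂ / tan θ_B = 1.311 / tan 34.58° = 1.902.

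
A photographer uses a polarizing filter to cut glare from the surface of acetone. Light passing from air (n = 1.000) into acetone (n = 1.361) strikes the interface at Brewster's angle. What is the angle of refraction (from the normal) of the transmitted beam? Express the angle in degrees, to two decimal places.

θ_t ≈ 36.31°

tan θ_B = n₂/n₁ = 1.361/1.000 = 1.3610, so θ_B = 53.69°.
At Brewster's angle the reflected and refracted rays are perpendicular, so θ_t = 90° − θ_B = 90° − 53.69° = 36.31°.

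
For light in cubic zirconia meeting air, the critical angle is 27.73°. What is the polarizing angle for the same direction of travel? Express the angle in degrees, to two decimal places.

θ_B ≈ 24.95°

At the critical angle sin θ_c = n₂/n₁, giving n₂/n₁ = sin 27.73° = 0.4653.
Then tan θ_B = n₂/n₁ = 0.4653, so θ_B = arctan 0.4653 = 24.95°.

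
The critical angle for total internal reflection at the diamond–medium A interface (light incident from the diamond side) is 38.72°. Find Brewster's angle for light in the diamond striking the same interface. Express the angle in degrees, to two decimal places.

n₂/n₁ = sin θ_c = sin 38.72° = 0.6255.
tan θ_B equals the same ratio, so θ_B = arctan(0.6255) = 32.03°.

θ_B ≈ 32.03°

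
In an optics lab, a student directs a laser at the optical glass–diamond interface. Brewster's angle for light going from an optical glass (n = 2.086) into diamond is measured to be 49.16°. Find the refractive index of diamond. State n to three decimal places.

n ≈ 2.413

Full polarization of the reflected beam means tan θ_B = n₂/n₁, where n₁ is the incident medium (an optical glass).
n₂ = n₁ tan θ_B = 2.086 × tan 49.16° = 2.413.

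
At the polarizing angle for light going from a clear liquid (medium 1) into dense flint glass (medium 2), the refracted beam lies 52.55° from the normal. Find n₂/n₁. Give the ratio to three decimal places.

n₂/n₁ ≈ 0.766

At Brewster incidence θ_B = 90° − θ_t = 90° − 52.55° = 37.45°.
Then n₂/n₁ = tan θ_B = tan 37.45° = 0.766.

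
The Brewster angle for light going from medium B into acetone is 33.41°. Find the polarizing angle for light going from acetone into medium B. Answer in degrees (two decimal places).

The two Brewster angles are complementary: θ_B' = 90° − θ_B = 90° − 33.41° = 56.59°.

θ_B' ≈ 56.59°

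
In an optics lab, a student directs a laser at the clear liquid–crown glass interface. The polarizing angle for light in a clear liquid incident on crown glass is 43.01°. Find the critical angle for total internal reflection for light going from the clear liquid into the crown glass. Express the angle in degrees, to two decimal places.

θ_c ≈ 68.88°

tan θ_B = n₂/n₁ = tan 43.01° = 0.9328.
Total internal reflection: sin θ_c = n₂/n₁ = 0.9328.
θ_c = arcsin(0.9328) = 68.88°.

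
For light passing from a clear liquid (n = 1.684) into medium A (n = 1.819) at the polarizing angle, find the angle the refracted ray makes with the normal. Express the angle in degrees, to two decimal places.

θ_t ≈ 42.79°

First find Brewster's angle: tan θ_B = 1.819/1.684 = 1.0802, giving θ_B = 47.21°.
Since θ_B + θ_t = 90° at Brewster incidence, θ_t = 90° − 47.21° = 42.79°.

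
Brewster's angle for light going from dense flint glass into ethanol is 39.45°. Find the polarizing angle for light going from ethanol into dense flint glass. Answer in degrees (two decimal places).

θ_B' ≈ 50.55°

tan θ_B' = n₁/n₂ = 1/tan θ_B, so θ_B' = 90° − θ_B.
θ_B' = 90° − 39.45° = 50.55°.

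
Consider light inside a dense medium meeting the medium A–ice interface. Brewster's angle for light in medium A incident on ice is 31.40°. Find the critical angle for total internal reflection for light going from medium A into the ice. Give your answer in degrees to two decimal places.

From Brewster, n₂/n₁ = tan θ_B = tan 31.40° = 0.6104.
Then sin θ_c = n₂/n₁ = 0.6104, so θ_c = arcsin 0.6104 = 37.62°.

θ_c ≈ 37.62°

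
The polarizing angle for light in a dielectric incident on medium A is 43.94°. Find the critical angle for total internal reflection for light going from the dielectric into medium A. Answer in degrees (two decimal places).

From Brewster, n₂/n₁ = tan θ_B = tan 43.94° = 0.9637.
Then sin θ_c = n₂/n₁ = 0.9637, so θ_c = arcsin 0.9637 = 74.51°.

θ_c ≈ 74.51°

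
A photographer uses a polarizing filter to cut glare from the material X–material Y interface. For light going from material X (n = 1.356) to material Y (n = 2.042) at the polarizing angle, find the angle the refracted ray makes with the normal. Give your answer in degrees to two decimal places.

tan θ_B = n₂/n₁ = 2.042/1.356 = 1.5059, so θ_B = 56.41°.
The refracted ray is perpendicular to the reflected ray, so θ_t = 90° − θ_B = 33.59°.

θ_t ≈ 33.59°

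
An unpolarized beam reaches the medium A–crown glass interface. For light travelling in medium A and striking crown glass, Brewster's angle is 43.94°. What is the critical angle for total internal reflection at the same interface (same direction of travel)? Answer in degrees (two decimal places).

n₂/n₁ = tan 43.94° = 0.9637; the critical angle satisfies sin θ_c = n₂/n₁.
θ_c = arcsin(0.9637) = 74.51°.

θ_c ≈ 74.51°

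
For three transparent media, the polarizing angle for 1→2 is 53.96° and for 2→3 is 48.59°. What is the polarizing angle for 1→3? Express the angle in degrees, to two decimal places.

Each Brewster angle gives a ratio: n₂/n₁ = tan 53.96° = 1.3744, n₃/n₂ = tan 48.59° = 1.1339.
So n₃/n₁ = (n₂/n₁)(n₃/n₂) = 1.3744 × 1.1339 = 1.5584.
θ_B(1→3) = arctan(1.5584) = 57.31°.

θ_B ≈ 57.31°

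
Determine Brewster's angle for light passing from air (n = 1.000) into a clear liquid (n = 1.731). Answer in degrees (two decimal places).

tan θ_B = n₂/n₁ = 1.731/1.000 = 1.7310.
So θ_B = arctan 1.7310 = 59.98°.

θ_B ≈ 59.98°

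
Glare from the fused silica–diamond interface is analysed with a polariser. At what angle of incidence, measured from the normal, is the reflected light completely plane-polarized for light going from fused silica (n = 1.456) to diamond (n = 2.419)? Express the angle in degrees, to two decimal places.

θ_B ≈ 58.96°

Brewster's condition: tan θ_B = n₂/n₁ = 2.419/1.456 = 1.6614. Taking the arctangent, θ_B = 58.96°.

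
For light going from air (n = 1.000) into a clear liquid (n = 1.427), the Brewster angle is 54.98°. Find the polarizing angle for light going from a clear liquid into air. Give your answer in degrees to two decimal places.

tan θ_B' = n₁/n₂ = 1/tan θ_B, so θ_B' = 90° − θ_B.
θ_B' = 90° − 54.98° = 35.02°.

θ_B' ≈ 35.02°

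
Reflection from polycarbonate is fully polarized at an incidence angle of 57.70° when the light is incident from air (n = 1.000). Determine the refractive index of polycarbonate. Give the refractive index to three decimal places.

n ≈ 1.582

Brewster's law: tan θ_B = n₂/n₁ (light incident in air, refracted into polycarbonate).
n₂ = n₁ tan θ_B = 1.000 × tan 57.70° = 1.582.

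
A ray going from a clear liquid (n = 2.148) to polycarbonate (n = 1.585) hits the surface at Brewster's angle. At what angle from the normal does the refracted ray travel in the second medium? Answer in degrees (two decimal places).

θ_B = arctan(n₂/n₁) = arctan(1.585/2.148) = 36.42°.
Since θ_B + θ_t = 90° at Brewster incidence, θ_t = 90° − 36.42° = 53.58°.

θ_t ≈ 53.58°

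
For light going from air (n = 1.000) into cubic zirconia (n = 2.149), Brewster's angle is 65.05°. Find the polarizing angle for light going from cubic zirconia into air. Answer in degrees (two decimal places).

Reversing the direction swaps n₁ and n₂, so tan θ_B' = 1/tan θ_B and θ_B' = 90° − θ_B.
Hence θ_B' = 90° − 65.05° = 24.95°.

θ_B' ≈ 24.95°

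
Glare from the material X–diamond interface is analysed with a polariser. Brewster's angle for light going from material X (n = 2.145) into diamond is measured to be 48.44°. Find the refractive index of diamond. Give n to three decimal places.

n ≈ 2.419

Full polarization of the reflected beam means tan θ_B = n₂/n₁, where n₁ is the incident medium (material X).
n₂ = n₁ tan θ_B = 2.145 × tan 48.44° = 2.419.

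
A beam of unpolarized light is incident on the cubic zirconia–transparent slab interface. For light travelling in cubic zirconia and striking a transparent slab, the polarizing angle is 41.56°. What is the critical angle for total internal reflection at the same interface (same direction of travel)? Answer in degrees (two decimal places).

θ_c ≈ 62.45°

tan θ_B = n₂/n₁ = tan 41.56° = 0.8866.
Total internal reflection: sin θ_c = n₂/n₁ = 0.8866.
θ_c = arcsin(0.8866) = 62.45°.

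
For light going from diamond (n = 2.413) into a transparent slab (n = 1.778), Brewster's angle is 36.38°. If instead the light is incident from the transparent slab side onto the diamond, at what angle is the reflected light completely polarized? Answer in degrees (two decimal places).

θ_B' ≈ 53.62°

tan θ_B' = n₁/n₂ = 1/tan θ_B, so θ_B' = 90° − θ_B.
θ_B' = 90° − 36.38° = 53.62°.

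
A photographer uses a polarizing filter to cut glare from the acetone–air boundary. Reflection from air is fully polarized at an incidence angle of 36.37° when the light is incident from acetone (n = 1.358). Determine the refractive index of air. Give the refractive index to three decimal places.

At Brewster's angle, tan θ_B = n₂/n₁ with n₁ on the incident side (acetone) and n₂ on the transmitted side (air).
n₂ = n₁ tan θ_B = 1.358 × tan 36.37° = 1.000.

n ≈ 1.000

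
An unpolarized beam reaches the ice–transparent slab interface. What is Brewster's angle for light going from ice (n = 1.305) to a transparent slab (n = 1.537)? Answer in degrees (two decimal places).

At Brewster's angle the reflected and refracted rays are perpendicular, which with Snell's law gives tan θ_B = n₂/n₁.
tan θ_B = n₂/n₁ = 1.537/1.305 = 1.1778. Taking the arctangent, θ_B = 49.67°.

θ_B ≈ 49.67°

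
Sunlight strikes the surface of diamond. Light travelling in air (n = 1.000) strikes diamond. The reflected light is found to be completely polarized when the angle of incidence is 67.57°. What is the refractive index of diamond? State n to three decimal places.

At the Brewster angle, tan θ_B = n₂/n₁ with n₁ on the incident side (air) and n₂ on the transmitted side (diamond).
n₂ = n₁ tan θ_B = 1.000 × tan 67.57° = 2.423.

n ≈ 2.423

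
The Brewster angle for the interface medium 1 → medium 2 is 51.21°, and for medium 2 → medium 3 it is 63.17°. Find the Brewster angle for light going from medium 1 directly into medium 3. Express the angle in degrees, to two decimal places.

θ_B ≈ 67.88°

tan θ_B(1→2) = n₂/n₁ = tan 51.21° = 1.2442.
tan θ_B(2→3) = n₃/n₂ = tan 63.17° = 1.9771.
n₃/n₁ = 2.4599. Then tan θ_B(1→3) = n₃/n₁, so θ_B(1→3) = arctan(2.4599) = 67.88°.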